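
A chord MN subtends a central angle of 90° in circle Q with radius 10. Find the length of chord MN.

Chord length = 2r sin(θ/2)
= 2 × 10 × sin(90°/2)
= 2 × 10 × sin(45°)
= 10*sqrt(2)

10*sqrt(2)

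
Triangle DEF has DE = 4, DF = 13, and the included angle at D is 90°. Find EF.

Since angle D = 90°, this is a right triangle and the law of cosines reduces to the Pythagorean theorem.
EF^2 = 4^2 + 13^2 = 185
EF = sqrt(185)

sqrt(185)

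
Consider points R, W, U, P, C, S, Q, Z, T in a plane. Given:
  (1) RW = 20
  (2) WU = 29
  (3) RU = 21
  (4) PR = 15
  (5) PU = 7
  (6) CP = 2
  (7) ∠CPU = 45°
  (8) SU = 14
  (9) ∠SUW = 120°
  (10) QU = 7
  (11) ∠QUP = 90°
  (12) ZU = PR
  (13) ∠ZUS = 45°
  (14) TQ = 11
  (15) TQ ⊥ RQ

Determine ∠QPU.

Step 1: By the law of cosines on triangle PUQ: PQ² = 7² + 7² − 2·7·7·cos(90°) = 98, so PQ = 7·√2.
Step 2: By the inverse law of cosines on triangle QPU: cos(∠QPU) = ((7·√2)² + 7² − 7²) / (2·7·√2·7) = 98/138.59 = 0.7071, so ∠QPU = 45°.

Therefore, the measure of angle ∠QPU = 45°.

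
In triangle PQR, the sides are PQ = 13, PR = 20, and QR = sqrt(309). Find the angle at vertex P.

By the inverse law of cosines: cos(P) = (PQ² + PR² - QR²) / (2 × PQ × PR)
cos(P) = (13² + 20² - (sqrt(309))²) / (2 × 13 × 20)
cos(P) = (169 + 400 - (309)) / 520
cos(P) = 1/2
P = arccos(1/2) = 60°

60°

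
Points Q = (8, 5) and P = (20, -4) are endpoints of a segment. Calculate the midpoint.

The midpoint is the point halfway along the segment.
Move half the horizontal distance: 8 + (20 - 8)/2 = 8 + 12/2 = 14
Move half the vertical distance: 5 + (-4 - 5)/2 = 5 + -9/2 = 1/2
Midpoint = (14, 1/2)

(14, 1/2)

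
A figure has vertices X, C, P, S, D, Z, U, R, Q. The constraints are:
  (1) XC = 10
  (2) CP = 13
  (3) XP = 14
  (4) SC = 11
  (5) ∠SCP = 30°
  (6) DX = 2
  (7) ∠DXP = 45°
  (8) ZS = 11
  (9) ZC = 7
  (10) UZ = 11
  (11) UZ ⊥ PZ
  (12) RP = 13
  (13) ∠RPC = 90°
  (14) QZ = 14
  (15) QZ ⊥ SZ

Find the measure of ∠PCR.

Step 1: By the law of cosines on triangle CPR: CR² = 13² + 13² − 2·13·13·cos(90°) = 338, so CR = 13·√2.
Step 2: By the inverse law of cosines on triangle PCR: cos(∠PCR) = (13² + (13·√2)² − 13²) / (2·13·13·√2) = 338/478 = 0.7071, so ∠PCR = 45°.

Therefore, the measure of angle ∠PCR = 45°.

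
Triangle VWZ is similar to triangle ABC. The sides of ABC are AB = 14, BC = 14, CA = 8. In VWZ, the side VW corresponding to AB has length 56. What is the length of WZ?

k = 56/14 = 4. WZ = 4 * 14 = 56.

56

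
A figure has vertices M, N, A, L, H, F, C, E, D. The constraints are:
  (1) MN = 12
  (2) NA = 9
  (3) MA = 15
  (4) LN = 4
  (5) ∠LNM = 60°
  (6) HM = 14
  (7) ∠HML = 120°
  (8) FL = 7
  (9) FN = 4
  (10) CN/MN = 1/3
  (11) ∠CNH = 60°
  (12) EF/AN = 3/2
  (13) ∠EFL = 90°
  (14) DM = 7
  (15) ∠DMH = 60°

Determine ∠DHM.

Step 1: By the law of cosines on triangle HMD: HD² = 14² + 7² − 2·14·7·cos(60°) = 147, so HD = 7·√3.
Step 2: By the inverse law of cosines on triangle DHM: cos(∠DHM) = ((7·√3)² + 14² − 7²) / (2·7·√3·14) = 294/339.48 = 0.866, so ∠DHM = 30°.

Therefore, the measure of angle ∠DHM = 30°.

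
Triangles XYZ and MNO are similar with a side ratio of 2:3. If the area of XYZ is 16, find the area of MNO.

For similar figures, the area ratio equals the square of the side ratio.
Side ratio (XYZ to MNO) = 2:3, so area ratio = 2^2:3^2 = 4:9.
If the area of XYZ is 16, then the area of MNO = 16 * (9/4) = 36.

36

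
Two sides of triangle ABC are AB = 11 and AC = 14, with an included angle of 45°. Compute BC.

Law of cosines: BC^2 = 11^2 + 14^2 - 2(11)(14)cos(45°) = 317 - 154*sqrt(2), so BC = sqrt(317 - 154*sqrt(2)).

sqrt(317 - 154*sqrt(2))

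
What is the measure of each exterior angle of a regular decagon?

Each exterior angle of a regular n-gon is 360 / n.
For n = 10: 360 / 10 = 36 degrees.

36 degrees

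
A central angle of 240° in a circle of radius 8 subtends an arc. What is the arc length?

The full circumference is 2πr = 2π(8) = 16*pi.
The arc spans 240° out of 360°, which is a fraction of 2/3.
Arc length = 16*pi × 2/3 = 32*pi/3.

32*pi/3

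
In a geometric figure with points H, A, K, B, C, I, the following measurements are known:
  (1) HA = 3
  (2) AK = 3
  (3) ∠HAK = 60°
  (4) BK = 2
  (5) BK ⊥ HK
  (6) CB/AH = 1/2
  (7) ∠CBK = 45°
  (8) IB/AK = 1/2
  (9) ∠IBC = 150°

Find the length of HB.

Step 1: By the law of cosines on triangle HAK: HK² = 3² + 3² − 2·3·3·cos(60°) = 9, so HK = 3.
Step 2: By the law of cosines on triangle HKB: HB² = 3² + 2² − 2·3·2·cos(90°) = 13, so HB = √13.

Therefore, the length of HB = √13.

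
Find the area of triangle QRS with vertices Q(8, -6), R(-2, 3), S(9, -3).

Shoelace: Area = (1/2)|8(3--3) + -2(-3--6) + 9(-6-3)| = (1/2)(39) = 39/2

39/2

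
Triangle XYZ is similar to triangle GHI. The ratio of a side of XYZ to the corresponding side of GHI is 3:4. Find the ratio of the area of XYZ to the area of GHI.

Area ratio = (side ratio)^2 = (3/4)^2 = 9:16.

9:16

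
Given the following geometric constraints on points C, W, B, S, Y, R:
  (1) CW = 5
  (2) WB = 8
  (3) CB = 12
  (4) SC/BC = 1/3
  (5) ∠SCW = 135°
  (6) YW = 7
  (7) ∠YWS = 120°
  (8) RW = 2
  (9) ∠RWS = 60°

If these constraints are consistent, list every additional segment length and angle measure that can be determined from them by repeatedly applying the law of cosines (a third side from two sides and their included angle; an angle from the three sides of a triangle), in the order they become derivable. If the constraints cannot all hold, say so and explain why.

The constraints are consistent. Derivable facts, in order:
After 1 step:
- WS ≈ 8.32
- ∠BCW = 28.96°
- ∠BWC = 133.43°
- ∠CBW = 17.61°
After 2 steps:
- SR ≈ 7.53
- SY ≈ 13.29
- ∠CSW = 25.14°
- ∠CWS = 19.86°
After 3 steps:
- ∠RSW = 13.31°
- ∠SRW = 106.69°
- ∠SYW = 32.86°
- ∠WSY = 27.14°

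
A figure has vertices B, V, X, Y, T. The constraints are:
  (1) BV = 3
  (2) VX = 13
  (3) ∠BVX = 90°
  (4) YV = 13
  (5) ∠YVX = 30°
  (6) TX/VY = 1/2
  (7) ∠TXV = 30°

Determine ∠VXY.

Step 1: By the law of cosines on triangle XVY: XY² = 13² + 13² − 2·13·13·cos(30°) = 45.28, so XY ≈ 6.73.
Step 2: By the inverse law of cosines on triangle VXY: cos(∠VXY) = (13² + 6.73² − 13²) / (2·13·6.73) = 45.28/174.96 = 0.2588, so ∠VXY = 75°.

Therefore, the measure of angle ∠VXY = 75°.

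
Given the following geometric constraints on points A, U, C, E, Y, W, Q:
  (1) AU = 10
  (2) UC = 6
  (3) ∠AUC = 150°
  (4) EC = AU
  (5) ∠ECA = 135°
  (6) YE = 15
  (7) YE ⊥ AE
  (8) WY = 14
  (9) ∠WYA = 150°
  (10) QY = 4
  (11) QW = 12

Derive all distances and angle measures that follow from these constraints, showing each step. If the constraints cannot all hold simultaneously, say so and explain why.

The constraints are consistent.

From the given relations:
  EC = AU = 10

Step 1: From AU = 10, UC = 6, and ∠AUC = 150°, by the law of cosines:
  AC² = AU² + UC² - 2·AU·UC·cos(150°) = 100 + 36 + 103.9 = 239.9
  AC ≈ 15.49

Step 2: From YQ = 4, YW = 14, QW = 12, by the inverse law of cosines:
  cos(∠QYW) = (YQ² + YW² - QW²) / (2·YQ·YW)
  ∠QYW = 52.62°

Step 3: From WQ = 12, WY = 14, QY = 4, by the inverse law of cosines:
  cos(∠QWY) = (WQ² + WY² - QY²) / (2·WQ·WY)
  ∠QWY = 15.36°

Step 4: From QW = 12, QY = 4, WY = 14, by the inverse law of cosines:
  cos(∠WQY) = (QW² + QY² - WY²) / (2·QW·QY)
  ∠WQY = 112.02°

Step 5: From AC = 15.49, CE = 10, and ∠ACE = 135°, by the law of cosines:
  AE² = AC² + CE² - 2·AC·CE·cos(135°) = 239.9 + 100 + 219.1 = 559
  AE ≈ 23.64

Step 6: From AC = 15.49, AU = 10, CU = 6, by the inverse law of cosines:
  cos(∠CAU) = (AC² + AU² - CU²) / (2·AC·AU)
  ∠CAU = 11.17°

Step 7: From CA = 15.49, CU = 6, AU = 10, by the inverse law of cosines:
  cos(∠ACU) = (CA² + CU² - AU²) / (2·CA·CU)
  ∠ACU = 18.83°

Step 8: From AE = 23.64, EY = 15, and ∠AEY = 90°, by the law of cosines:
  AY² = AE² + EY² - 2·AE·EY·cos(90°) = 559 + 225 - 0 = 784
  AY ≈ 28

Step 9: From AC = 15.49, AE = 23.64, CE = 10, by the inverse law of cosines:
  cos(∠CAE) = (AC² + AE² - CE²) / (2·AC·AE)
  ∠CAE = 17.4°

Step 10: From EA = 23.64, EC = 10, AC = 15.49, by the inverse law of cosines:
  cos(∠AEC) = (EA² + EC² - AC²) / (2·EA·EC)
  ∠AEC = 27.6°

Step 11: From AY = 28, YW = 14, and ∠AYW = 150°, by the law of cosines:
  AW² = AY² + YW² - 2·AY·YW·cos(150°) = 784 + 196 + 679 = 1659
  AW ≈ 40.73

Step 12: From AE = 23.64, AY = 28, EY = 15, by the inverse law of cosines:
  cos(∠EAY) = (AE² + AY² - EY²) / (2·AE·AY)
  ∠EAY = 32.39°

Step 13: From YA = 28, YE = 15, AE = 23.64, by the inverse law of cosines:
  cos(∠AYE) = (YA² + YE² - AE²) / (2·YA·YE)
  ∠AYE = 57.61°

Step 14: From AW = 40.73, AY = 28, WY = 14, by the inverse law of cosines:
  cos(∠WAY) = (AW² + AY² - WY²) / (2·AW·AY)
  ∠WAY = 9.9°

Step 15: From WA = 40.73, WY = 14, AY = 28, by the inverse law of cosines:
  cos(∠AWY) = (WA² + WY² - AY²) / (2·WA·WY)
  ∠AWY = 20.1°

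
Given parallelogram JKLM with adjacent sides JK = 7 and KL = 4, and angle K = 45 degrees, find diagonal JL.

Using the law of cosines:
d^2 = 7^2 + 4^2 - 2(7)(4)cos(45 degrees)
d^2 = 49 + 16 - 56*sqrt(2)/2
d^2 = 65 - 28*sqrt(2)
d = sqrt(65 - 28*sqrt(2))

sqrt(65 - 28*sqrt(2))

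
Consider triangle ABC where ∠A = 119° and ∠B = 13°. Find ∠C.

The interior angles sum to 180°: angle C = 180 - 119 - 13 = 48°.
The triangle is obtuse (angles 119°, 13°, 48°).

48 degrees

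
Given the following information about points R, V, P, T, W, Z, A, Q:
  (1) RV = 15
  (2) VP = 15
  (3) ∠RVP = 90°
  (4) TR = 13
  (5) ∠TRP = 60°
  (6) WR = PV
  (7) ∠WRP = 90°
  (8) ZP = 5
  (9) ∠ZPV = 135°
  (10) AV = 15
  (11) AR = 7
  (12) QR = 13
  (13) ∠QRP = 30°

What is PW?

From the given relations: WR = PV = 15.
Step 1: By the law of cosines on triangle PVR: PR² = 15² + 15² − 2·15·15·cos(90°) = 450, so PR = 15·√2.
Step 2: By the law of cosines on triangle PRW: PW² = (15·√2)² + 15² − 2·15·√2·15·cos(90°) = 675, so PW = 15·√3.

Therefore, the length of PW = 15·√3.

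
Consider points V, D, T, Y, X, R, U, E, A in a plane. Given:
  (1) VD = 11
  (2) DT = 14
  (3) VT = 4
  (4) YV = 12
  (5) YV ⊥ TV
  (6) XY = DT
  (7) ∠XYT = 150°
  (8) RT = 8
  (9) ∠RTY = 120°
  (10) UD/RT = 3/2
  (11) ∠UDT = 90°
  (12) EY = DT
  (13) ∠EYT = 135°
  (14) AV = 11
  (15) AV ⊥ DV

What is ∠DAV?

Step 1: By the law of cosines on triangle AVD: AD² = 11² + 11² − 2·11·11·cos(90°) = 242, so AD = 11·√2.
Step 2: By the inverse law of cosines on triangle DAV: cos(∠DAV) = ((11·√2)² + 11² − 11²) / (2·11·√2·11) = 242/342.24 = 0.7071, so ∠DAV = 45°.

Therefore, the measure of angle ∠DAV = 45°.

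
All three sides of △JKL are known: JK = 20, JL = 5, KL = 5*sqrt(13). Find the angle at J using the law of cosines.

cos(J) = (20² + 5² - (5*sqrt(13))²) / (2 × 20 × 5) = 1/2, so J = arccos(1/2) = 60°.

60°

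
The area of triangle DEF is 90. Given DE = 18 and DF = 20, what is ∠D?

sin(C) = 2 * 90 / (18 * 20) = 1/2, so C = arcsin(1/2) = 30°.
Since sin(180° - C) = sin(C), the obtuse angle 150° gives the same area, so C = 30° or C = 150°.

30° or 150°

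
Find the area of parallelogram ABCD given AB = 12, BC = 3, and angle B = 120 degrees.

Area = 12 * 3 * sin(120°) = 36 * sqrt(3)/2 = 18*sqrt(3)

18*sqrt(3)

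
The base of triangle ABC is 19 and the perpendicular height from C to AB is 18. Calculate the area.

A triangle's area is half the area of a rectangle with the same base and height.
Area = (1/2) * 19 * 18 = 171.

171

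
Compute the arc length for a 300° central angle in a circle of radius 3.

Arc length = 2πr × θ/360
= 2π × 3 × 5/6
= 5*pi

5*pi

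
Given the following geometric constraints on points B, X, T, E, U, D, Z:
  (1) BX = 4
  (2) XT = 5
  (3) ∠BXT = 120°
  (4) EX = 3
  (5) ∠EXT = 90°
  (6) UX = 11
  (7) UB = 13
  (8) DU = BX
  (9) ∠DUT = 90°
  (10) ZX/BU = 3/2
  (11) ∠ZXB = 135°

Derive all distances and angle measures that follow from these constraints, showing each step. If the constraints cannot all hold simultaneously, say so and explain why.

The constraints are consistent.

From the given relations:
  DU = BX = 4
  ZX = 3/2·BU = 3/2·13 ≈ 19.5

Step 1: From BX = 4, XT = 5, and ∠BXT = 120°, by the law of cosines:
  BT² = BX² + XT² - 2·BX·XT·cos(120°) = 16 + 25 + 20 = 61
  BT = √61

Step 2: From BX = 4, XZ = 19.5, and ∠BXZ = 135°, by the law of cosines:
  BZ² = BX² + XZ² - 2·BX·XZ·cos(135°) = 16 + 380.2 + 110.3 = 506.6
  BZ ≈ 22.51

Step 3: From TX = 5, XE = 3, and ∠TXE = 90°, by the law of cosines:
  TE² = TX² + XE² - 2·TX·XE·cos(90°) = 25 + 9 - 0 = 34
  TE = √34

Step 4: From BU = 13, BX = 4, UX = 11, by the inverse law of cosines:
  cos(∠UBX) = (BU² + BX² - UX²) / (2·BU·BX)
  ∠UBX = 52.02°

Step 5: From XB = 4, XU = 11, BU = 13, by the inverse law of cosines:
  cos(∠BXU) = (XB² + XU² - BU²) / (2·XB·XU)
  ∠BXU = 111.32°

Step 6: From UB = 13, UX = 11, BX = 4, by the inverse law of cosines:
  cos(∠BUX) = (UB² + UX² - BX²) / (2·UB·UX)
  ∠BUX = 16.66°

Step 7: From BT = √61, BX = 4, TX = 5, by the inverse law of cosines:
  cos(∠TBX) = (BT² + BX² - TX²) / (2·BT·BX)
  ∠TBX = 33.67°

Step 8: From BX = 4, BZ = 22.51, XZ = 19.5, by the inverse law of cosines:
  cos(∠XBZ) = (BX² + BZ² - XZ²) / (2·BX·BZ)
  ∠XBZ = 37.78°

Step 9: From TB = √61, TX = 5, BX = 4, by the inverse law of cosines:
  cos(∠BTX) = (TB² + TX² - BX²) / (2·TB·TX)
  ∠BTX = 26.33°

Step 10: From TE = √34, TX = 5, EX = 3, by the inverse law of cosines:
  cos(∠ETX) = (TE² + TX² - EX²) / (2·TE·TX)
  ∠ETX = 30.96°

Step 11: From ET = √34, EX = 3, TX = 5, by the inverse law of cosines:
  cos(∠TEX) = (ET² + EX² - TX²) / (2·ET·EX)
  ∠TEX = 59.04°

Step 12: From ZB = 22.51, ZX = 19.5, BX = 4, by the inverse law of cosines:
  cos(∠BZX) = (ZB² + ZX² - BX²) / (2·ZB·ZX)
  ∠BZX = 7.22°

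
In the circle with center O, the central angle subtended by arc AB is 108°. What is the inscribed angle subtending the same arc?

By the inscribed angle theorem, the inscribed angle is half the central angle.
Inscribed angle = 108° / 2 = 54°

54°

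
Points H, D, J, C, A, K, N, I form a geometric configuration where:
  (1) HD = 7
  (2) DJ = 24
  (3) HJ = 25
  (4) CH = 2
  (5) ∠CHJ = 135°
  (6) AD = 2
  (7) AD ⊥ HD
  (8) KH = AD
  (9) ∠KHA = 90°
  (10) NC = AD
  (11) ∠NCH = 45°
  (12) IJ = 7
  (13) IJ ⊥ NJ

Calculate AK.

From the given relations: KH = AD = 2.
Step 1: By the law of cosines on triangle HDA: HA² = 7² + 2² − 2·7·2·cos(90°) = 53, so HA = √53.
Step 2: By the law of cosines on triangle AHK: AK² = √53² + 2² − 2·√53·2·cos(90°) = 57, so AK = √57.

Therefore, the length of AK = √57.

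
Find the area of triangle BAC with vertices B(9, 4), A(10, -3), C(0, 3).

The Shoelace formula computes the area from vertex coordinates by summing cross products.
For vertices (9,4), (10,-3), (0,3):
Signed sum = 9*-3 - 10*4 + 10*3 - 0*-3 + 0*4 - 9*3
= -67 + 30 + -27 = -64
Area = (1/2)|-64| = 32.

32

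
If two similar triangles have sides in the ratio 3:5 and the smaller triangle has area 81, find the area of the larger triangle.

For similar figures, the area ratio equals the square of the side ratio.
Side ratio (the smaller triangle to the larger triangle) = 3:5, so area ratio = 3^2:5^2 = 9:25.
If the area of the smaller triangle is 81, then the area of the larger triangle = 81 * (25/9) = 225.

225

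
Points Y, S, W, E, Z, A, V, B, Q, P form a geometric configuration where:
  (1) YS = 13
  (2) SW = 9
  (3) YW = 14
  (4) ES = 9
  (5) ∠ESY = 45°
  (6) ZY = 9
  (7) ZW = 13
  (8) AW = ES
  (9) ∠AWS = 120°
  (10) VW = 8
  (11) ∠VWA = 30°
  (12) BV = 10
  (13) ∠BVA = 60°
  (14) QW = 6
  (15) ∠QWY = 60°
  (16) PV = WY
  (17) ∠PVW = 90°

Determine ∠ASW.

From the given relations: AW = ES = 9.
Step 1: By the law of cosines on triangle SWA: SA² = 9² + 9² − 2·9·9·cos(120°) = 243, so SA = 9·√3.
Step 2: By the inverse law of cosines on triangle ASW: cos(∠ASW) = ((9·√3)² + 9² − 9²) / (2·9·√3·9) = 243/280.59 = 0.866, so ∠ASW = 30°.

Therefore, the measure of angle ∠ASW = 30°.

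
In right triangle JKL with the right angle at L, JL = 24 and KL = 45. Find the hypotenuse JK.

By the Pythagorean theorem: JK^2 = JL^2 + KL^2
JK^2 = 24^2 + 45^2 = 576 + 2025 = 2601
JK = sqrt(2601) = 51

51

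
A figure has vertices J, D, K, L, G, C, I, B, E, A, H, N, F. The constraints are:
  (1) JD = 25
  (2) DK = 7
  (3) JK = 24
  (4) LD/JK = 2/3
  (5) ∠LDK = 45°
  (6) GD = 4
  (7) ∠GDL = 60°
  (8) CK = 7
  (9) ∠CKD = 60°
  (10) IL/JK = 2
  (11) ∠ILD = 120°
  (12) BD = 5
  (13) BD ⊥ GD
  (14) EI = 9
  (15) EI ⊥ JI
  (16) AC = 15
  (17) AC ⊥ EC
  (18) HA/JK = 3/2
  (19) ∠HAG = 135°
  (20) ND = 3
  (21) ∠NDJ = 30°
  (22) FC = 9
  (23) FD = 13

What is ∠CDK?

Step 1: By the law of cosines on triangle DKC: DC² = 7² + 7² − 2·7·7·cos(60°) = 49, so DC = 7.
Step 2: By the inverse law of cosines on triangle CDK: cos(∠CDK) = (7² + 7² − 7²) / (2·7·7) = 49/98 = 0.5, so ∠CDK = 60°.

Therefore, the measure of angle ∠CDK = 60°.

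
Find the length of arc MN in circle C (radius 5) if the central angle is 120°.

Arc length = 2π(5)(1/3) = 10*pi/3

10*pi/3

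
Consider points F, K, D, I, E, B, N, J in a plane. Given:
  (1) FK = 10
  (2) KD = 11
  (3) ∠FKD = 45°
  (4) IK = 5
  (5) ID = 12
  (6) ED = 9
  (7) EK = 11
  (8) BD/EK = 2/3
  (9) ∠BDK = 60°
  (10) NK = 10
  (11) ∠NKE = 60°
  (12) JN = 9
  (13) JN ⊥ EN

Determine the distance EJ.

Step 1: By the law of cosines on triangle EKN: EN² = 11² + 10² − 2·11·10·cos(60°) = 111, so EN = √111.
Step 2: By the law of cosines on triangle ENJ: EJ² = √111² + 9² − 2·√111·9·cos(90°) = 192, so EJ = 8·√3.

Therefore, the length of EJ = 8·√3.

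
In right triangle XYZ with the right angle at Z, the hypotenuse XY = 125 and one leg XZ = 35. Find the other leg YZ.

By the Pythagorean theorem: YZ^2 = XY^2 - XZ^2
YZ^2 = 125^2 - 35^2 = 15625 - 1225 = 14400
YZ = sqrt(14400) = 120

120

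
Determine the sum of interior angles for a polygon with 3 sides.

The sum of interior angles of an n-sided polygon is (n - 2) * 180.
For n = 3: (3 - 2) * 180 = 1 * 180 = 180 degrees.

180 degrees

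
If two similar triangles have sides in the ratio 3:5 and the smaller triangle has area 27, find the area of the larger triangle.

For similar figures, the area ratio equals the square of the side ratio.
Side ratio (the smaller triangle to the larger triangle) = 3:5, so area ratio = 3^2:5^2 = 9:25.
If the area of the smaller triangle is 27, then the area of the larger triangle = 27 * (25/9) = 75.

75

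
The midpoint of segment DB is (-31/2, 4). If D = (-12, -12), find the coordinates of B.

Using the midpoint formula: M = ((x1 + x2)/2, (y1 + y2)/2)
We know M = (-31/2, 4) and D = (-12, -12)
For x: -31/2 = (-12 + x2)/2, so x2 = 2*-31/2 - -12 = -19
For y: 4 = (-12 + y2)/2, so y2 = 2*4 - -12 = 20
B = (-19, 20)

(-19, 20)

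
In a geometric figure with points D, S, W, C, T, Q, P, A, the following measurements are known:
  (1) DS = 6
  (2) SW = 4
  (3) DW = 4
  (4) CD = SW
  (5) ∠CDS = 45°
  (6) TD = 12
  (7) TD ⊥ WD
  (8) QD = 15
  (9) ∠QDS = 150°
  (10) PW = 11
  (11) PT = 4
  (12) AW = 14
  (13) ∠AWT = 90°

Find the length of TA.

Step 1: By the law of cosines on triangle TDW: TW² = 12² + 4² − 2·12·4·cos(90°) = 160, so TW = 4·√10.
Step 2: By the law of cosines on triangle TWA: TA² = (4·√10)² + 14² − 2·4·√10·14·cos(90°) = 356, so TA = 2·√89.

Therefore, the length of TA = 2·√89.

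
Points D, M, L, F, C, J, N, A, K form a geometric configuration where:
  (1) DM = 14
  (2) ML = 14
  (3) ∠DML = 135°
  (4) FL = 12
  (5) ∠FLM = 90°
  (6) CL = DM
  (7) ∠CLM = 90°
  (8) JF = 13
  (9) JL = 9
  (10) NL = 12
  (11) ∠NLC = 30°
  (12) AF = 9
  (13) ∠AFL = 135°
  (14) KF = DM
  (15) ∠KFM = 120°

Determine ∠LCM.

From the given relations: CL = DM = 14.
Step 1: By the law of cosines on triangle CLM: CM² = 14² + 14² − 2·14·14·cos(90°) = 392, so CM = 14·√2.
Step 2: By the inverse law of cosines on triangle LCM: cos(∠LCM) = (14² + (14·√2)² − 14²) / (2·14·14·√2) = 392/554.37 = 0.7071, so ∠LCM = 45°.

Therefore, the measure of angle ∠LCM = 45°.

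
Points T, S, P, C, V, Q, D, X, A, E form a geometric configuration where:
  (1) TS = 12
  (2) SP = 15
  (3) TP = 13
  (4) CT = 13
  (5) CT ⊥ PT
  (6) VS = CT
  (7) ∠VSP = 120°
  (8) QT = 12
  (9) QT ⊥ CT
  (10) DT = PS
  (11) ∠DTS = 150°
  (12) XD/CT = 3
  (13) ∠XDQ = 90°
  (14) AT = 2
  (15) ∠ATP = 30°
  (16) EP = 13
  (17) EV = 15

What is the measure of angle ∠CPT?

Step 1: By the law of cosines on triangle PTC: PC² = 13² + 13² − 2·13·13·cos(90°) = 338, so PC = 13·√2.
Step 2: By the inverse law of cosines on triangle CPT: cos(∠CPT) = ((13·√2)² + 13² − 13²) / (2·13·√2·13) = 338/478 = 0.7071, so ∠CPT = 45°.

Therefore, the measure of angle ∠CPT = 45°.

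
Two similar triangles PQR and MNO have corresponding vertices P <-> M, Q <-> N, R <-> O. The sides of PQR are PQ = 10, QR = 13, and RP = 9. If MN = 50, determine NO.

Similar triangles have proportional sides. Setting up the proportion:
MN / PQ = NO / QR
50 / 10 = NO / 13
NO = 13 * 50 / 10 = 65.

65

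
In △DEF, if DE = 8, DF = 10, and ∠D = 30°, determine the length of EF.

When two sides and the included angle are known, the law of cosines gives the third side.
c^2 = a^2 + b^2 - 2ab cos(C) generalizes the Pythagorean theorem to non-right triangles.
Here: EF^2 = 64 + 100 - 160*(sqrt(3)/2) = 164 - 80*sqrt(3)
EF = 2*sqrt(41 - 20*sqrt(3))

2*sqrt(41 - 20*sqrt(3))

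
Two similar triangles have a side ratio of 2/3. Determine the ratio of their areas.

The ratio of areas of similar triangles equals the square of the side ratio.
Side ratio = 2:3
Area ratio = (2/3)^2 = 4/9 = 4:9

4:9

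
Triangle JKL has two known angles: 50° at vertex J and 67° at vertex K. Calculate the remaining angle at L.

The interior angles sum to 180°: angle L = 180 - 50 - 67 = 63°.
The triangle is acute (angles 50°, 67°, 63°).

63 degrees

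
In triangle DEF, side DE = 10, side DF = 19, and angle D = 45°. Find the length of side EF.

When two sides and the included angle are known, the law of cosines gives the third side.
c^2 = a^2 + b^2 - 2ab cos(C) generalizes the Pythagorean theorem to non-right triangles.
Here: EF^2 = 100 + 361 - 380*(sqrt(2)/2) = 461 - 190*sqrt(2)
EF = sqrt(461 - 190*sqrt(2))

sqrt(461 - 190*sqrt(2))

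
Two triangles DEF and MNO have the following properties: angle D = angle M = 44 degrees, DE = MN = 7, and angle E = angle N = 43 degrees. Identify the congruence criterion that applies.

The given information provides:
angle D = angle M = 44 degrees, DE = MN = 7, and angle E = angle N = 43 degrees
This matches the ASA congruence theorem.
Two pairs of corresponding angles and the included side are equal (Angle-Side-Angle).

ASA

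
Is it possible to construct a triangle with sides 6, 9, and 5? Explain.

For three segments to close into a triangle, no single side can be as long as the other two combined.
The longest side is 9, and 5 + 6 = 11 > 9.
A triangle can be formed.

Yes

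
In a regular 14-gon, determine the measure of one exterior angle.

Each exterior angle of a regular n-gon is 360 / n.
For n = 14: 360 / 14 = 180/7 degrees.

180/7 degrees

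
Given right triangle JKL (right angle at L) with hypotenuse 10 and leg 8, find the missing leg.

By the Pythagorean theorem: KL^2 = JK^2 - JL^2
KL^2 = 10^2 - 8^2 = 100 - 64 = 36
KL = sqrt(36) = 6

6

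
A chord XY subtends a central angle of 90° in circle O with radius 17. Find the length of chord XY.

Chord length = 2r sin(θ/2)
= 2 × 17 × sin(90°/2)
= 2 × 17 × sin(45°)
= 17*sqrt(2)

17*sqrt(2)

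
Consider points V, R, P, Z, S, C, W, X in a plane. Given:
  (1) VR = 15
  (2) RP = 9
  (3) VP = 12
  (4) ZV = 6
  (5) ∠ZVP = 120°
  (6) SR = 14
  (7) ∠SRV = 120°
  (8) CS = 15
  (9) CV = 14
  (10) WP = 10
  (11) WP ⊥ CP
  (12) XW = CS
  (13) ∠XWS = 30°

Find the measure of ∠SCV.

Step 1: By the law of cosines on triangle SRV: SV² = 14² + 15² − 2·14·15·cos(120°) = 631, so SV ≈ 25.12.
Step 2: By the inverse law of cosines on triangle SCV: cos(∠SCV) = (15² + 14² − 25.12²) / (2·15·14) = -210/420 = -0.5, so ∠SCV = 120°.

Therefore, the measure of angle ∠SCV = 120°.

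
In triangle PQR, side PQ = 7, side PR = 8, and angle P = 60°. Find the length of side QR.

When two sides and the included angle are known, the law of cosines gives the third side.
c^2 = a^2 + b^2 - 2ab cos(C) generalizes the Pythagorean theorem to non-right triangles.
Here: QR^2 = 49 + 64 - 112*(1/2) = 57
QR = sqrt(57)

sqrt(57)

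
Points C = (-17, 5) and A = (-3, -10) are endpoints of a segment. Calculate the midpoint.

The midpoint is the point halfway along the segment.
Move half the horizontal distance: -17 + (-3 - -17)/2 = -17 + 14/2 = -10
Move half the vertical distance: 5 + (-10 - 5)/2 = 5 + -15/2 = -5/2
Midpoint = (-10, -5/2)

(-10, -5/2)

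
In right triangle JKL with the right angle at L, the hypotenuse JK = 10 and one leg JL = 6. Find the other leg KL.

Rearranging the Pythagorean theorem to solve for the unknown leg:
leg^2 = hypotenuse^2 - known_leg^2 = 100 - 36 = 64
leg = sqrt(64) = 8.

8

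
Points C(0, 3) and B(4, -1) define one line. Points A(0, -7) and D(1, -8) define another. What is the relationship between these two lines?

Slope of line 1: m1 = (-1 - 3)/(4 - 0) = -4/4 = -1
Slope of line 2: m2 = (-8 - -7)/(1 - 0) = -1/1 = -1
Since m1 = m2 = -1, the lines are parallel.

Parallel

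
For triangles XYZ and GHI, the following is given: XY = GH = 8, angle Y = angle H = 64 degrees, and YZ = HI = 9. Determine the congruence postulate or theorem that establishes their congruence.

Consider the given information: XY = GH = 8, angle Y = angle H = 64 degrees, and YZ = HI = 9
This is not SSS or ASA: SSS requires all three pairs of sides, but we don't have that. ASA requires two angles and the side between them.
The correct criterion is SAS. Two pairs of corresponding sides and the included angle are equal (Side-Angle-Side).

SAS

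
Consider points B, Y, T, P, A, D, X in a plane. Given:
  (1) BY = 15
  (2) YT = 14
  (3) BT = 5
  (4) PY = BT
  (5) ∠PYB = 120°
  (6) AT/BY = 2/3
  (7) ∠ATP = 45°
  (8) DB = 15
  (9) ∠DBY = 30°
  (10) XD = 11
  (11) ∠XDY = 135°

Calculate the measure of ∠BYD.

Step 1: By the law of cosines on triangle YBD: YD² = 15² + 15² − 2·15·15·cos(30°) = 60.29, so YD ≈ 7.76.
Step 2: By the inverse law of cosines on triangle BYD: cos(∠BYD) = (15² + 7.76² − 15²) / (2·15·7.76) = 60.29/232.94 = 0.2588, so ∠BYD = 75°.

Therefore, the measure of angle ∠BYD = 75°.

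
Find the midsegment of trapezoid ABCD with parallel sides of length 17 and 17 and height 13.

The midsegment of a trapezoid = (base1 + base2) / 2
midsegment = (17 + 17) / 2
midsegment = 34 / 2
midsegment = 17

17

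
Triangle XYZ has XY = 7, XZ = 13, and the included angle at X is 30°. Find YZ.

By the law of cosines: YZ^2 = XY^2 + XZ^2 - 2*XY*XZ*cos(X)
YZ^2 = 7^2 + 13^2 - 2*7*13*cos(30°)
YZ^2 = 49 + 169 - 182*(sqrt(3)/2)
YZ^2 = 218 - 91*sqrt(3)
YZ = sqrt(218 - 91*sqrt(3))

sqrt(218 - 91*sqrt(3))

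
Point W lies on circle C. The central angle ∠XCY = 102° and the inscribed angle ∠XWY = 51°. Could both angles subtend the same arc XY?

By the inscribed angle theorem, if both angles subtend the same arc, the inscribed angle must be half the central angle.
Half of 102° = 51°, which equals the given inscribed angle of 51°.
Therefore, yes, they correspond to the same arc.

Yes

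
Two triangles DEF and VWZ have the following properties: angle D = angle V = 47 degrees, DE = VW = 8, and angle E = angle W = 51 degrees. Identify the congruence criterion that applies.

The given information provides:
angle D = angle V = 47 degrees, DE = VW = 8, and angle E = angle W = 51 degrees
This matches the ASA congruence theorem.
Two pairs of corresponding angles and the included side are equal (Angle-Side-Angle).

ASA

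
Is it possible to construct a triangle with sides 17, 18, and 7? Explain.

Yes.
The triangle inequality requires that the sum of any two sides exceeds the third.
Here 7 + 17 = 24 > 18, so the condition is met.

Yes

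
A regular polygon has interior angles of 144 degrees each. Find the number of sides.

Exterior angle = 180 - 144 = 36. n = 360 / 36 = 10.

10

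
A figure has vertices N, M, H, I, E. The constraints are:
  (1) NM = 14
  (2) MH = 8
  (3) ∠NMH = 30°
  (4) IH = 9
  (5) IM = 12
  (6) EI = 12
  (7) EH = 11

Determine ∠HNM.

Step 1: By the law of cosines on triangle NMH: NH² = 14² + 8² − 2·14·8·cos(30°) = 66.01, so NH ≈ 8.12.
Step 2: By the inverse law of cosines on triangle HNM: cos(∠HNM) = (8.12² + 14² − 8²) / (2·8.12·14) = 198.01/227.49 = 0.8704, so ∠HNM = 29.49°.

Therefore, the measure of angle ∠HNM = 29.49°.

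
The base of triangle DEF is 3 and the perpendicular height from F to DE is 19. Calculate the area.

Area = (1/2)(3)(19) = 57/2

57/2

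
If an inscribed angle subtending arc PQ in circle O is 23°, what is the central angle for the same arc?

The inscribed angle theorem states that a central angle is always twice any inscribed angle that subtends the same arc.
Since the inscribed angle is 23°, the central angle = 2 × 23° = 46°.

46°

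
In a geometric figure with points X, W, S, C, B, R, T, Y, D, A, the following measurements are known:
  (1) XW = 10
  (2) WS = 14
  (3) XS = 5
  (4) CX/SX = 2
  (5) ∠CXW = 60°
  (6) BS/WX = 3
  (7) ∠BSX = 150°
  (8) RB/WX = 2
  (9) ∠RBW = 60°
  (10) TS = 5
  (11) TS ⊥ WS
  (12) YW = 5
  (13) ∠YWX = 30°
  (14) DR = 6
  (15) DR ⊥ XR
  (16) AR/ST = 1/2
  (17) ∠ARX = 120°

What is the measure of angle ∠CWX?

From the given relations: CX = 2·SX = 2·5 = 10.
Step 1: By the law of cosines on triangle WXC: WC² = 10² + 10² − 2·10·10·cos(60°) = 100, so WC = 10.
Step 2: By the inverse law of cosines on triangle CWX: cos(∠CWX) = (10² + 10² − 10²) / (2·10·10) = 100/200 = 0.5, so ∠CWX = 60°.

Therefore, the measure of angle ∠CWX = 60°.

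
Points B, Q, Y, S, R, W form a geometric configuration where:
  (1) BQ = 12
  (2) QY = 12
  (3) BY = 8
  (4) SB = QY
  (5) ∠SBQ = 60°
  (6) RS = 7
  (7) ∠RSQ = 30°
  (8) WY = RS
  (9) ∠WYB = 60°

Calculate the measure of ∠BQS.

From the given relations: SB = QY = 12.
Step 1: By the law of cosines on triangle QBS: QS² = 12² + 12² − 2·12·12·cos(60°) = 144, so QS = 12.
Step 2: By the inverse law of cosines on triangle BQS: cos(∠BQS) = (12² + 12² − 12²) / (2·12·12) = 144/288 = 0.5, so ∠BQS = 60°.

Therefore, the measure of angle ∠BQS = 60°.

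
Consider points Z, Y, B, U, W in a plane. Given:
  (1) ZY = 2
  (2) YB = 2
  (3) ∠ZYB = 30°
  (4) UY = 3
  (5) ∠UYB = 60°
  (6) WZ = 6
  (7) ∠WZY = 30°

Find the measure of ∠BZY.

Step 1: By the law of cosines on triangle ZYB: ZB² = 2² + 2² − 2·2·2·cos(30°) = 1.07, so ZB ≈ 1.04.
Step 2: By the inverse law of cosines on triangle BZY: cos(∠BZY) = (1.04² + 2² − 2²) / (2·1.04·2) = 1.07/4.14 = 0.2588, so ∠BZY = 75°.

Therefore, the measure of angle ∠BZY = 75°.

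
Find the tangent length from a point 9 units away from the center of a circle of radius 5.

The tangent, radius, and line from the external point to the center form a right triangle.
The right angle is where the tangent meets the radius.
By the Pythagorean theorem: tangent² + 5² = 9²
tangent² = 81 - 25 = 56
tangent = 2*sqrt(14)

2*sqrt(14)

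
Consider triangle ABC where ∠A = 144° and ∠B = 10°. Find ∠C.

angle C = 180 - 144 - 10 = 26 degrees.

26 degrees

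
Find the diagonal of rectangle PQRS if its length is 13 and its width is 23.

Using the Pythagorean theorem:
d² = 13² + 23² = 169 + 529 = 698
d = sqrt(698)

sqrt(698)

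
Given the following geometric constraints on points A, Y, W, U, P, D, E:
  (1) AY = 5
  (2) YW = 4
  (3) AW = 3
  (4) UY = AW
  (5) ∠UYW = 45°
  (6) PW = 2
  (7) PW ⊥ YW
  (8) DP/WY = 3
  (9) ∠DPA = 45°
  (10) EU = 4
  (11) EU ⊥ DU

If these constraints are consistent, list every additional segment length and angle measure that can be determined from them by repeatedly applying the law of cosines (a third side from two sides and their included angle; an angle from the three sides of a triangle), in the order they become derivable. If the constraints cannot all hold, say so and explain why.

The constraints are consistent. Derivable facts, in order:
After 1 step:
- WU ≈ 2.83
- YP = 2·√5
- ∠AWY = 90°
- ∠AYW = 36.87°
- ∠WAY = 53.13°
After 2 steps:
- ∠PYW = 26.57°
- ∠UWY = 48.47°
- ∠WPY = 63.43°
- ∠WUY = 86.53°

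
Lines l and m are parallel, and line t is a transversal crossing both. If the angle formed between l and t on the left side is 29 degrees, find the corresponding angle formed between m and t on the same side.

Corresponding angles are equal: 29 degrees.

29 degrees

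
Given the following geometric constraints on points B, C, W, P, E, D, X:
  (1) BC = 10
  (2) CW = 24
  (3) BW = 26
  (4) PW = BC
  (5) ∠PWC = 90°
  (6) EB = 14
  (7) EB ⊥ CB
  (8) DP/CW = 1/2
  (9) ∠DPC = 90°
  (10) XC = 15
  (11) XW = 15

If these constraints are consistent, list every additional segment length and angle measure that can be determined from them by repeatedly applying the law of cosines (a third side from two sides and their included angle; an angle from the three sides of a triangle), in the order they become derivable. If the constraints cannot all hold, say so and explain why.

The constraints are consistent. Derivable facts, in order:
After 1 step:
- CE = 2·√74
- CP = 26
- ∠BCW = 90°
- ∠BWC = 22.62°
- ∠CBW = 67.38°
- ∠CWX = 36.87°
- ∠CXW = 106.26°
- ∠WCX = 36.87°
After 2 steps:
- CD ≈ 28.64
- ∠BCE = 54.46°
- ∠BEC = 35.54°
- ∠CPW = 67.38°
- ∠PCW = 22.62°
After 3 steps:
- ∠CDP = 65.22°
- ∠DCP = 24.78°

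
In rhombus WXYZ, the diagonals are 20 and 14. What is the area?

The diagonals of a rhombus divide it into four right triangles.
Each triangle has legs 20/ 2 = 10 and 14/2 = 7, so each has area (1/2)*10*7 = 35.
Four such triangles give total area = (d1 * d2) / 2 = 140.

140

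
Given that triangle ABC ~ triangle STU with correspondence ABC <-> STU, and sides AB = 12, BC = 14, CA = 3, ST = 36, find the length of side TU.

Similar triangles have proportional sides. Setting up the proportion:
ST / AB = TU / BC
36 / 12 = TU / 14
TU = 14 * 36 / 12 = 42.

42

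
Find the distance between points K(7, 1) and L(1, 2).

d = sqrt((1 - 7)^2 + (2 - 1)^2)
d = sqrt(-6^2 + 1^2)
d = sqrt(36 + 1)
d = sqrt(37)

sqrt(37)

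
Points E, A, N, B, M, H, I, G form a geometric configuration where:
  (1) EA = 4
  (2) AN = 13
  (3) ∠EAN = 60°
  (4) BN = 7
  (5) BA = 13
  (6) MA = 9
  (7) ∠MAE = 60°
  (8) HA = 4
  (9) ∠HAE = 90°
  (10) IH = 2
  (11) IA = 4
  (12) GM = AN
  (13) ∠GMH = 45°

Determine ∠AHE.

Step 1: By the law of cosines on triangle HAE: HE² = 4² + 4² − 2·4·4·cos(90°) = 32, so HE = 4·√2.
Step 2: By the inverse law of cosines on triangle AHE: cos(∠AHE) = (4² + (4·√2)² − 4²) / (2·4·4·√2) = 32/45.25 = 0.7071, so ∠AHE = 45°.

Therefore, the measure of angle ∠AHE = 45°.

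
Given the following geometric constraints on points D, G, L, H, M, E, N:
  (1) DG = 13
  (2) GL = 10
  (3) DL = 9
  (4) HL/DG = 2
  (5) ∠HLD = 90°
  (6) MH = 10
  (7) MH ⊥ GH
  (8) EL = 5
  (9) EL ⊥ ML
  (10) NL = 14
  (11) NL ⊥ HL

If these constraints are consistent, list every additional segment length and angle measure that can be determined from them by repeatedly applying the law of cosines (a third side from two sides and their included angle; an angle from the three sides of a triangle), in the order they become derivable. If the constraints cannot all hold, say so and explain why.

The constraints are consistent. Derivable facts, in order:
After 1 step:
- DH ≈ 27.51
- HN ≈ 29.53
- ∠DGL = 43.69°
- ∠DLG = 86.18°
- ∠GDL = 50.13°
After 2 steps:
- ∠DHL = 19.09°
- ∠HDL = 70.91°
- ∠HNL = 61.7°
- ∠LHN = 28.3°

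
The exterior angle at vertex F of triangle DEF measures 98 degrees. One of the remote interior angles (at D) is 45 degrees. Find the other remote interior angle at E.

angle E = 98 - 45 = 53 degrees (exterior angle theorem).

53 degrees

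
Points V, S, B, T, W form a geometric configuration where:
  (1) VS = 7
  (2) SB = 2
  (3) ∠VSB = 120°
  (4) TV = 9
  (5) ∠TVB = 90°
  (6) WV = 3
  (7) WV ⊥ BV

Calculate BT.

Step 1: By the law of cosines on triangle BSV: BV² = 2² + 7² − 2·2·7·cos(120°) = 67, so BV = √67.
Step 2: By the law of cosines on triangle BVT: BT² = √67² + 9² − 2·√67·9·cos(90°) = 148, so BT = 2·√37.

Therefore, the length of BT = 2·√37.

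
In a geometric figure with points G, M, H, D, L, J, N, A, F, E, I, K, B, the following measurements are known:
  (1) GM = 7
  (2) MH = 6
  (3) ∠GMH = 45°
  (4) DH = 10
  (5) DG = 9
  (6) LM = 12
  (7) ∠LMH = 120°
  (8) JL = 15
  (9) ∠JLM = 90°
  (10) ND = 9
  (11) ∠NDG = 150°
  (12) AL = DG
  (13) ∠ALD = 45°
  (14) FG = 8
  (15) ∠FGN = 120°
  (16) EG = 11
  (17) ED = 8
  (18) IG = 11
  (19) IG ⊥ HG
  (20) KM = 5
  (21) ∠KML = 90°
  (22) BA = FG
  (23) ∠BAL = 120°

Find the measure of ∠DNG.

Step 1: By the law of cosines on triangle NDG: NG² = 9² + 9² − 2·9·9·cos(150°) = 302.3, so NG ≈ 17.39.
Step 2: By the inverse law of cosines on triangle DNG: cos(∠DNG) = (9² + 17.39² − 9²) / (2·9·17.39) = 302.3/312.96 = 0.9659, so ∠DNG = 15°.

Therefore, the measure of angle ∠DNG = 15°.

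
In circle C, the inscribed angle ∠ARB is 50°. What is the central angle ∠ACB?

Central angle = 2 × 50° = 100° (inscribed angle theorem).

100°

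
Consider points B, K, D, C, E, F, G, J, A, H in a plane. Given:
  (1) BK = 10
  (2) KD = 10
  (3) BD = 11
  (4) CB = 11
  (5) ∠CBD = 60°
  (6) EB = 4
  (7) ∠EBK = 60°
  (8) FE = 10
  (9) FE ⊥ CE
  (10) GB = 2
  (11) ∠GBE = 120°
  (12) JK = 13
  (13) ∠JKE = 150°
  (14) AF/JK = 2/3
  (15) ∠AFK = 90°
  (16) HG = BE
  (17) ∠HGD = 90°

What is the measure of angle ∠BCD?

Step 1: By the law of cosines on triangle CBD: CD² = 11² + 11² − 2·11·11·cos(60°) = 121, so CD = 11.
Step 2: By the inverse law of cosines on triangle BCD: cos(∠BCD) = (11² + 11² − 11²) / (2·11·11) = 121/242 = 0.5, so ∠BCD = 60°.

Therefore, the measure of angle ∠BCD = 60°.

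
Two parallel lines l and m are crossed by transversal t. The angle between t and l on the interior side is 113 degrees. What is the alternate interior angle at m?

Alternate interior angles formed by parallel lines and a transversal are equal.
The given angle is 113 degrees.
The alternate interior angle = 113 degrees.

113 degrees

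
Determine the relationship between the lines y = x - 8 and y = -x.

Slope of line 1: m1 = 1
Slope of line 2: m2 = -1
Two lines are perpendicular when the product of their slopes is -1 (negative reciprocals).
m1 * m2 = (1) * (-1) = -1, confirming perpendicularity.

Perpendicular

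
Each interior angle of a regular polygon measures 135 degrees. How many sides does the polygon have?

Each interior angle of a regular n-gon is (n - 2) * 180 / n.
Setting this equal to 135:
(n - 2) * 180 / n = 135
Each exterior angle = 180 - 135 = 45 degrees.
Since exterior angles sum to 360: n = 360 / 45 = 8.

8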